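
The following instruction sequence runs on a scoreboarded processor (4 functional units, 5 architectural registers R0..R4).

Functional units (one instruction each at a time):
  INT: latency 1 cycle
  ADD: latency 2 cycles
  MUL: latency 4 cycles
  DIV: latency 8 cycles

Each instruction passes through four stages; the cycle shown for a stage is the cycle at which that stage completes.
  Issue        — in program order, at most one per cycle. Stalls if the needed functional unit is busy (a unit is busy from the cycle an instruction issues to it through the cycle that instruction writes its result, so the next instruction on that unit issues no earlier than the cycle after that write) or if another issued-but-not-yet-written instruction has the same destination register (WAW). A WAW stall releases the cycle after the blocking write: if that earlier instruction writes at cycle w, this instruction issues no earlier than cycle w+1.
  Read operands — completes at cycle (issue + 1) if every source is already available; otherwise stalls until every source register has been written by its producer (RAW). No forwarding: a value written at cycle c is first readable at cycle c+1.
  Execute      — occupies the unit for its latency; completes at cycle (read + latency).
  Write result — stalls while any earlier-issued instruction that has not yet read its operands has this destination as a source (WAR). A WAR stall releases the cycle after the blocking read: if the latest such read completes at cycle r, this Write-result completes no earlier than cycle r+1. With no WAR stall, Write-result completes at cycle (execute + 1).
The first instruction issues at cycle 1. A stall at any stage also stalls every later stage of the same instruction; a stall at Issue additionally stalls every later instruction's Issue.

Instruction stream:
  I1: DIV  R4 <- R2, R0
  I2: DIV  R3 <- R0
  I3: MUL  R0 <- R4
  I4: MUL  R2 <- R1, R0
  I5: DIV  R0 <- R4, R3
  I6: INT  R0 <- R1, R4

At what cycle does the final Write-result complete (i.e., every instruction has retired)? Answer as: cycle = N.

I1 -> (1, 2, 10, 11)
I2 -> (12, 13, 21, 22)  // struct: DIV busy until I1 writes@11
I3 -> (13, 14, 18, 19)
I4 -> (20, 21, 25, 26)  // struct: MUL busy until I3 writes@19
I5 -> (23, 24, 32, 33)  // struct: DIV busy until I2 writes@22
I6 -> (34, 35, 36, 37)  // WAW R0: wait I5 write@33

cycle = 37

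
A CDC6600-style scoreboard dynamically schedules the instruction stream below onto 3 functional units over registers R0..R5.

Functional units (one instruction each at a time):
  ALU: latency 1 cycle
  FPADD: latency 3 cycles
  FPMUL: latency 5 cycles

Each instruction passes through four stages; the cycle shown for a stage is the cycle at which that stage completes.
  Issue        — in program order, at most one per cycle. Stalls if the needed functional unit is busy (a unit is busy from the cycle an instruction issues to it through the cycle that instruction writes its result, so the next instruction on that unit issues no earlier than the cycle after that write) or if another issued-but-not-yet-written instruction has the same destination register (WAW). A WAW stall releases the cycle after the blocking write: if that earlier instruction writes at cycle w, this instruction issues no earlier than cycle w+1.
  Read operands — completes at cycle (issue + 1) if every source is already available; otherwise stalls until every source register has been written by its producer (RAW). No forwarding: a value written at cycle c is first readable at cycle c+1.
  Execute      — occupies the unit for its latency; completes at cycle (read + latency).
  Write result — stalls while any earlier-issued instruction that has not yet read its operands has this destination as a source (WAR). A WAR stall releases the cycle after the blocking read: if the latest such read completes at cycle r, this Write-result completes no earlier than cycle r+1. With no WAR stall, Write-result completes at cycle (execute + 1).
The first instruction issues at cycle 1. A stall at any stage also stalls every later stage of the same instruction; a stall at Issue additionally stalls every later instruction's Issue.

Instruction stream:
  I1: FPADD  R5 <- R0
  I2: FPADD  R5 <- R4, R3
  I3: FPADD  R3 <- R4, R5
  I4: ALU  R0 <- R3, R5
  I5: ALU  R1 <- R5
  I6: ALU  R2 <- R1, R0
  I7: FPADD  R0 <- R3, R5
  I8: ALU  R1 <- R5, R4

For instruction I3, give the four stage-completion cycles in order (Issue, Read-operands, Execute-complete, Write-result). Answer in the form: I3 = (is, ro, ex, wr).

I1 -> (1, 2, 5, 6)
I2 -> (7, 8, 11, 12)  // struct: FPADD busy until I1 writes@6
I3 -> (13, 14, 17, 18)  // struct: FPADD busy until I2 writes@12
I4 -> (14, 19, 20, 21)  // RAW R3: wait I3 write@18
I5 -> (22, 23, 24, 25)  // struct: ALU busy until I4 writes@21
I6 -> (26, 27, 28, 29)  // struct: ALU busy until I5 writes@25
I7 -> (27, 28, 31, 32)
I8 -> (30, 31, 32, 33)  // struct: ALU busy until I6 writes@29

I3 = (13, 14, 17, 18)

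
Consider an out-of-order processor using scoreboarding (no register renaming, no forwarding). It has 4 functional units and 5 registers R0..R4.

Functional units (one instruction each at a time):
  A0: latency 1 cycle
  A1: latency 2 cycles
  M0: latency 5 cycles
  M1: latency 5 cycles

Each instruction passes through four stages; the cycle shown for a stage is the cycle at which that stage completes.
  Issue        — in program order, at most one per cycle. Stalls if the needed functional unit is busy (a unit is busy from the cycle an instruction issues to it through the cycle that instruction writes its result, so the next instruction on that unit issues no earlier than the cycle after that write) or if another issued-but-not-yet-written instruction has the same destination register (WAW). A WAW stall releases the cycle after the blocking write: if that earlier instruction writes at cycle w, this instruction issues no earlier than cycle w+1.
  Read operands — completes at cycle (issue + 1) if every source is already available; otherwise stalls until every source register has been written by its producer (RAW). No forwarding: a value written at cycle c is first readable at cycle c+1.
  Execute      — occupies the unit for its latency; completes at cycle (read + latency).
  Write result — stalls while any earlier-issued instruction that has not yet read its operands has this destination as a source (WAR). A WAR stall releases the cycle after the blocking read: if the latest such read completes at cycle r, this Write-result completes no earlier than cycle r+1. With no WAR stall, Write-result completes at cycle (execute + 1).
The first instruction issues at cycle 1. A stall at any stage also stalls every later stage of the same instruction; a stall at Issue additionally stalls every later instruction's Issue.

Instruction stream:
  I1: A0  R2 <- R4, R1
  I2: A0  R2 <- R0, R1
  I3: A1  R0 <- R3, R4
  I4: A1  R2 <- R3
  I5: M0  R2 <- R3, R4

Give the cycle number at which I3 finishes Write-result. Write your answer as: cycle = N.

cycle 1: issue I1 (A0)
cycle 2: I1 read-ops
cycle 3: I1 finished on A0
cycle 4: I1→R2
cycle 5: issue I2 (A0)
cycle 6: I2 read-ops; issue I3 (A1)
cycle 7: I2 finished on A0; I3 read-ops
cycle 8: I2→R2
cycle 9: I3 finished on A1
cycle 10: I3→R0
cycle 11: issue I4 (A1)
cycle 12: I4 read-ops
cycle 14: I4 finished on A1
cycle 15: I4→R2
cycle 16: issue I5 (M0)
cycle 17: I5 read-ops
cycle 22: I5 finished on M0
cycle 23: I5→R2

cycle = 10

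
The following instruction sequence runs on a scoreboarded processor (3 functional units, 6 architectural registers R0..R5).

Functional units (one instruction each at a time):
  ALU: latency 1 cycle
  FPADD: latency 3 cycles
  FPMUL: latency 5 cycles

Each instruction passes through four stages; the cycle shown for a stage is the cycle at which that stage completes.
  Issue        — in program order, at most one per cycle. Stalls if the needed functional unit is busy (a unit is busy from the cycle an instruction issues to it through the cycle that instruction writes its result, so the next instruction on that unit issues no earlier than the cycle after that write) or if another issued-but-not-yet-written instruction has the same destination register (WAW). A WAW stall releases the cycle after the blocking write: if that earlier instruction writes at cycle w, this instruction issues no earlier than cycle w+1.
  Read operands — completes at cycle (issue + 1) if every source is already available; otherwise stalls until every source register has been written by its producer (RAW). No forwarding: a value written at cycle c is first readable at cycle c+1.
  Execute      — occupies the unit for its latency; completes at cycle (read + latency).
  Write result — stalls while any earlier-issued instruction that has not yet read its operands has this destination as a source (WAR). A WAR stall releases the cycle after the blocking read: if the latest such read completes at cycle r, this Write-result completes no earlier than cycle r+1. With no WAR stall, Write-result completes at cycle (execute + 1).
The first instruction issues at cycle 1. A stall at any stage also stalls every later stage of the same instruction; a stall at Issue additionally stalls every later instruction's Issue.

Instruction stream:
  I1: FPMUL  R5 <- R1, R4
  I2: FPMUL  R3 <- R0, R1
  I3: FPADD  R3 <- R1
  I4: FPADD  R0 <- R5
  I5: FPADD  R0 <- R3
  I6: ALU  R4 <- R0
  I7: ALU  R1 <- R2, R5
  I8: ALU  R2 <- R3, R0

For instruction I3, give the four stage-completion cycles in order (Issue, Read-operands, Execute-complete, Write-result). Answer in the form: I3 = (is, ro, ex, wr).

I3 = (17, 18, 21, 22)

  I1 | 1 | 2 | 7 | 8
  I2 | 9 | 10 | 15 | 16   struct: FPMUL busy until I1 writes@8
  I3 | 17 | 18 | 21 | 22   WAW R3: wait I2 write@16
  I4 | 23 | 24 | 27 | 28   struct: FPADD busy until I3 writes@22
  I5 | 29 | 30 | 33 | 34   struct: FPADD busy until I4 writes@28
  I6 | 30 | 35 | 36 | 37   RAW R0: wait I5 write@34
  I7 | 38 | 39 | 40 | 41   struct: ALU busy until I6 writes@37
  I8 | 42 | 43 | 44 | 45   struct: ALU busy until I7 writes@41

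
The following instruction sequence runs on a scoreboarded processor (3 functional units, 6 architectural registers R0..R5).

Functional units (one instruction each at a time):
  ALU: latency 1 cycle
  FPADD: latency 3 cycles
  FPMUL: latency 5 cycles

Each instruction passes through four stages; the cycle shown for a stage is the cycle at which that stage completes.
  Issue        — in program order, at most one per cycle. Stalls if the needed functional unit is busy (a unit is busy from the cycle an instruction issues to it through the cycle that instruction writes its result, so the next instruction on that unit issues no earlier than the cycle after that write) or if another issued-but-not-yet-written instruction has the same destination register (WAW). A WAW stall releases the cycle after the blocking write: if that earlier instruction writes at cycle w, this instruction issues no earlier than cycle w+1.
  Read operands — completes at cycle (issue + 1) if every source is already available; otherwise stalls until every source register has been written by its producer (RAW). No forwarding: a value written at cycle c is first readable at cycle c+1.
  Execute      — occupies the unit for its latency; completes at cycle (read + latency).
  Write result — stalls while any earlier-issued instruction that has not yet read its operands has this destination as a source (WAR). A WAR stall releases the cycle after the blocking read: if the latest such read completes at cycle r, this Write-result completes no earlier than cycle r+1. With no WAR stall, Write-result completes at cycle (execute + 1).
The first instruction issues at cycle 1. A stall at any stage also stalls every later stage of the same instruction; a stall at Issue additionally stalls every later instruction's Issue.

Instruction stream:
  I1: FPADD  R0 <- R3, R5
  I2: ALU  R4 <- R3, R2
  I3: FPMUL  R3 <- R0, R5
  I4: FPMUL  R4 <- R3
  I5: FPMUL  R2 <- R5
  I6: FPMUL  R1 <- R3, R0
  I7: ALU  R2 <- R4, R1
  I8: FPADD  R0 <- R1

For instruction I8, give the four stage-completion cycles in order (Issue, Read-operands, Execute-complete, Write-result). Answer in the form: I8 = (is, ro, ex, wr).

t=1  issue I1 (FPADD)
t=2  I1 read-ops, issue I2 (ALU)
t=3  I2 read-ops, issue I3 (FPMUL)
t=4  I2 finished on ALU
t=5  I1 finished on FPADD, I2→R4
t=6  I1→R0
t=7  I3 read-ops
t=12  I3 finished on FPMUL
t=13  I3→R3
t=14  issue I4 (FPMUL)
t=15  I4 read-ops
t=20  I4 finished on FPMUL
t=21  I4→R4
t=22  issue I5 (FPMUL)
t=23  I5 read-ops
t=28  I5 finished on FPMUL
t=29  I5→R2
t=30  issue I6 (FPMUL)
t=31  I6 read-ops, issue I7 (ALU)
t=32  issue I8 (FPADD)
t=36  I6 finished on FPMUL
t=37  I6→R1
t=38  I7 read-ops, I8 read-ops
t=39  I7 finished on ALU
t=40  I7→R2
t=41  I8 finished on FPADD
t=42  I8→R0

I8 = (32, 38, 41, 42)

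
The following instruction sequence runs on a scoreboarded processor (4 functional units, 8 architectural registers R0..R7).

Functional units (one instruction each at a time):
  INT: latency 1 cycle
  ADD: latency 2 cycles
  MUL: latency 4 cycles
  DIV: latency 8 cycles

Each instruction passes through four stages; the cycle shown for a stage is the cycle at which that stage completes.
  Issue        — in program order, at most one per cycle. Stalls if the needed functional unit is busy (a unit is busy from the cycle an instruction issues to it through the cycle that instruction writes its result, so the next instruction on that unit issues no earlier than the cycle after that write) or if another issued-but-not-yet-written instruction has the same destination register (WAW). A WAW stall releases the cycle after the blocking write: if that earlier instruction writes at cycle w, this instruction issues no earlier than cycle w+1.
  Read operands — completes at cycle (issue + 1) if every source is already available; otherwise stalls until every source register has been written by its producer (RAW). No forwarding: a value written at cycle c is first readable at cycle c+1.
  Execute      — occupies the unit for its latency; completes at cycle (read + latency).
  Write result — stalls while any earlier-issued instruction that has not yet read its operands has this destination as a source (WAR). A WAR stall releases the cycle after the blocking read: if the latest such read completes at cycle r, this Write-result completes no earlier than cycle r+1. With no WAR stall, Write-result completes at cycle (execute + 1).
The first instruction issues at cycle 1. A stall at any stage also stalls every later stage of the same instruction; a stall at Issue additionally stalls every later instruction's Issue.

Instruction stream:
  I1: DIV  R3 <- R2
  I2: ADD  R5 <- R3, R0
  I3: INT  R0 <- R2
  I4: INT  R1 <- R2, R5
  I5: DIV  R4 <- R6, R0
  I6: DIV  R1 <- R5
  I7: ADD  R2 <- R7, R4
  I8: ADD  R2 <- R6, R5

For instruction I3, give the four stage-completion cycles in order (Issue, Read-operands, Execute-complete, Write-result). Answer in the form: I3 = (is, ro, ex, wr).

I3 = (3, 4, 5, 13)

I1 -> (1, 2, 10, 11)
I2 -> (2, 12, 14, 15)  // RAW R3: wait I1 write@11
I3 -> (3, 4, 5, 13)  // WAR R0: wait I2 read@12
I4 -> (14, 16, 17, 18)  // struct: INT busy until I3 writes@13, RAW R5: wait I2 write@15
I5 -> (15, 16, 24, 25)
I6 -> (26, 27, 35, 36)  // struct: DIV busy until I5 writes@25
I7 -> (27, 28, 30, 31)
I8 -> (32, 33, 35, 36)  // struct: ADD busy until I7 writes@31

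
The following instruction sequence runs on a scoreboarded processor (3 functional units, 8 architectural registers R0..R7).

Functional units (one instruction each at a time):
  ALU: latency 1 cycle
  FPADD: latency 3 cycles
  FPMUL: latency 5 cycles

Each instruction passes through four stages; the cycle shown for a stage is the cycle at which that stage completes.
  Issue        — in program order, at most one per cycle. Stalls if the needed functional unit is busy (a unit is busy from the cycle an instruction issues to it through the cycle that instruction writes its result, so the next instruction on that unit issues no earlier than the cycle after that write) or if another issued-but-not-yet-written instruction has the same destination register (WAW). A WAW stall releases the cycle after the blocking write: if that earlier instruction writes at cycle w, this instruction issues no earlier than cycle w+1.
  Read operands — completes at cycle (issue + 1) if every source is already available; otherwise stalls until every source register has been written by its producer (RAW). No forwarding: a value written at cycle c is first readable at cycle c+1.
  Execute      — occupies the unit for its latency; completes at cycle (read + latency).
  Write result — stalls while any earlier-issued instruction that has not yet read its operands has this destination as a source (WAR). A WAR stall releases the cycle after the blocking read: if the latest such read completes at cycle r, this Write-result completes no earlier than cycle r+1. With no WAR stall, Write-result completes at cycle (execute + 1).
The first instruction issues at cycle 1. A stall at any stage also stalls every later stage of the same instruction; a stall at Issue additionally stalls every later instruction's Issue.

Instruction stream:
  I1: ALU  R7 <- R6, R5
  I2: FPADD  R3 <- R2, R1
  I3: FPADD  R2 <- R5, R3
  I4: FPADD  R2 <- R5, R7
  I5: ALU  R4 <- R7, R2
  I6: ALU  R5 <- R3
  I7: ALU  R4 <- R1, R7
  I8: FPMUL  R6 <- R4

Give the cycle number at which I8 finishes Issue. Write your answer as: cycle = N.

[I1] 1/2/3/4
[I2] 2/3/6/7
[I3] 8/9/12/13  (struct: FPADD busy until I2 writes@7)
[I4] 14/15/18/19  (struct: FPADD busy until I3 writes@13)
[I5] 15/20/21/22  (RAW R2: wait I4 write@19)
[I6] 23/24/25/26  (struct: ALU busy until I5 writes@22)
[I7] 27/28/29/30  (struct: ALU busy until I6 writes@26)
[I8] 28/31/36/37  (RAW R4: wait I7 write@30)

cycle = 28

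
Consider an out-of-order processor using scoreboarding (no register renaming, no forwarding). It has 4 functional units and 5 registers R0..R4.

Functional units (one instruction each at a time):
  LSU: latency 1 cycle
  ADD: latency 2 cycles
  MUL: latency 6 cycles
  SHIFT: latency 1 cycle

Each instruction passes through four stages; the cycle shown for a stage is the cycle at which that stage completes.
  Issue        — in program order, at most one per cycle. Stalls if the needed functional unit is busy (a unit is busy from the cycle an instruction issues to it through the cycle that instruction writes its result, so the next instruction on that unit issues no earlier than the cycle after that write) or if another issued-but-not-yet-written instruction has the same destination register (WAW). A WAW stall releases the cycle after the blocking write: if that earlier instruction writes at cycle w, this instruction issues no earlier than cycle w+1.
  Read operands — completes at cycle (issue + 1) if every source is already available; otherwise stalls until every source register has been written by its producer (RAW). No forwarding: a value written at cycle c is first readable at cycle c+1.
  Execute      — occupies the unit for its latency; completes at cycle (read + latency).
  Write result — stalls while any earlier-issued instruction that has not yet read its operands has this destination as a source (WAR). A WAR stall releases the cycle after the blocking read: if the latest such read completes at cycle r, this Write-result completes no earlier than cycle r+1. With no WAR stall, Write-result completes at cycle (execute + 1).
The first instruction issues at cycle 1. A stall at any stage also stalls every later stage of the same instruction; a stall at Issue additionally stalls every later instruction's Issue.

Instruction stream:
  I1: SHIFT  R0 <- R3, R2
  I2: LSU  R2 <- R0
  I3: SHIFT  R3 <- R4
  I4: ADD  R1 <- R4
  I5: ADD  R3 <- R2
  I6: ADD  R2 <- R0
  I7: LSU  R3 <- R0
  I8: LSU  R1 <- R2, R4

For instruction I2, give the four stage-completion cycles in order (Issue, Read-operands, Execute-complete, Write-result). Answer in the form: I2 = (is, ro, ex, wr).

  I1 | 1 | 2 | 3 | 4
  I2 | 2 | 5 | 6 | 7   RAW R0: wait I1 write@4
  I3 | 5 | 6 | 7 | 8   struct: SHIFT busy until I1 writes@4
  I4 | 6 | 7 | 9 | 10
  I5 | 11 | 12 | 14 | 15   struct: ADD busy until I4 writes@10
  I6 | 16 | 17 | 19 | 20   struct: ADD busy until I5 writes@15
  I7 | 17 | 18 | 19 | 20
  I8 | 21 | 22 | 23 | 24   struct: LSU busy until I7 writes@20

I2 = (2, 5, 6, 7)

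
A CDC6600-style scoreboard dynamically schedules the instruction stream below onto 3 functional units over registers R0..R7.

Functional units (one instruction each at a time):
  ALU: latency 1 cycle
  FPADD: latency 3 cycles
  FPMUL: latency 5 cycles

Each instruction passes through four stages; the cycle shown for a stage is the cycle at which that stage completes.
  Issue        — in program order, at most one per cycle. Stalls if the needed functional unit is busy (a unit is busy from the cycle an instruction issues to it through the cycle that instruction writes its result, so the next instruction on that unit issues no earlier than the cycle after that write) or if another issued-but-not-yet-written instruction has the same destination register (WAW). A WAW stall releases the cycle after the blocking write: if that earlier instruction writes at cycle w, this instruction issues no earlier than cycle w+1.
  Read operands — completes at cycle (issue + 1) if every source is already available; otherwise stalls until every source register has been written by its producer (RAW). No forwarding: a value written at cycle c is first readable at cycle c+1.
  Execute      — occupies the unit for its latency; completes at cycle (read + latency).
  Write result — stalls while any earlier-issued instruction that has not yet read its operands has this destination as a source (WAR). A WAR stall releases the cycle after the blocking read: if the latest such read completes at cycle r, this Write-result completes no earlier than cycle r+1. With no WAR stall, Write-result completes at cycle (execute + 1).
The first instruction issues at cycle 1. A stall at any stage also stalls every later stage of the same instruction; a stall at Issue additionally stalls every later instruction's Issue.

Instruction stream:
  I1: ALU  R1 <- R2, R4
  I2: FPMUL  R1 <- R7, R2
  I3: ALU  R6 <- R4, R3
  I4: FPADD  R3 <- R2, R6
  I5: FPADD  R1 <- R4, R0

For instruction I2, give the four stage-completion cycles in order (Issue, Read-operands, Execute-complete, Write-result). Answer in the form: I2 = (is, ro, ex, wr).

I2 = (5, 6, 11, 12)

I1  is:1  ro:2  ex:3  wr:4
I2  is:5  ro:6  ex:11  wr:12  — WAW R1: wait I1 write@4
I3  is:6  ro:7  ex:8  wr:9
I4  is:7  ro:10  ex:13  wr:14  — RAW R6: wait I3 write@9
I5  is:15  ro:16  ex:19  wr:20  — struct: FPADD busy until I4 writes@14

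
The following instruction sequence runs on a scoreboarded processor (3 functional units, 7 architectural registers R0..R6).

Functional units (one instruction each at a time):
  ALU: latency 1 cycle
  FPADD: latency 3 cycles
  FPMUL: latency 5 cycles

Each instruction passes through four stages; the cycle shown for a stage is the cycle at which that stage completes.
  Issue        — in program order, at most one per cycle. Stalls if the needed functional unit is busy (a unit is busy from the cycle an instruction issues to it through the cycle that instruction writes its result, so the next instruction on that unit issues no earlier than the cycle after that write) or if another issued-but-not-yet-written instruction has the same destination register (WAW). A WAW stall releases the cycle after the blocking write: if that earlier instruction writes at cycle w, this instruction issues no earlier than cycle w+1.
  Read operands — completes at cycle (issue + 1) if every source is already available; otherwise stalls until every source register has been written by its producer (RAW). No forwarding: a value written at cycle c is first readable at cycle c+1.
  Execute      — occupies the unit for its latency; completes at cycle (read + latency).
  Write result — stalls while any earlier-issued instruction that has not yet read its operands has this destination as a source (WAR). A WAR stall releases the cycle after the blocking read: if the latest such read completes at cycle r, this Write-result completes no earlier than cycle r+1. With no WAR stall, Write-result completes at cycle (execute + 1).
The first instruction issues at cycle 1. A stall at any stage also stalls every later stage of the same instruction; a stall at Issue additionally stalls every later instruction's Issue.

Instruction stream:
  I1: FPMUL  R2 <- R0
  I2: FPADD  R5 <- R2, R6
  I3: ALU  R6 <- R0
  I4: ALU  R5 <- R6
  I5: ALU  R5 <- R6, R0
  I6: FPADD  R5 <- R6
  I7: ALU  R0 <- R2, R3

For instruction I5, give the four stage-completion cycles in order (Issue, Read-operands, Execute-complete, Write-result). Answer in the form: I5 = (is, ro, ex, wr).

I5 = (18, 19, 20, 21)

[1] I1→FPMUL
[2] I1 RO; I2→FPADD
[3] I3→ALU
[4] I3 RO
[5] I3 EX
[7] I1 EX
[8] I1 WR R2
[9] I2 RO
[10] I3 WR R6
[12] I2 EX
[13] I2 WR R5
[14] I4→ALU
[15] I4 RO
[16] I4 EX
[17] I4 WR R5
[18] I5→ALU
[19] I5 RO
[20] I5 EX
[21] I5 WR R5
[22] I6→FPADD
[23] I6 RO; I7→ALU
[24] I7 RO
[25] I7 EX
[26] I6 EX; I7 WR R0
[27] I6 WR R5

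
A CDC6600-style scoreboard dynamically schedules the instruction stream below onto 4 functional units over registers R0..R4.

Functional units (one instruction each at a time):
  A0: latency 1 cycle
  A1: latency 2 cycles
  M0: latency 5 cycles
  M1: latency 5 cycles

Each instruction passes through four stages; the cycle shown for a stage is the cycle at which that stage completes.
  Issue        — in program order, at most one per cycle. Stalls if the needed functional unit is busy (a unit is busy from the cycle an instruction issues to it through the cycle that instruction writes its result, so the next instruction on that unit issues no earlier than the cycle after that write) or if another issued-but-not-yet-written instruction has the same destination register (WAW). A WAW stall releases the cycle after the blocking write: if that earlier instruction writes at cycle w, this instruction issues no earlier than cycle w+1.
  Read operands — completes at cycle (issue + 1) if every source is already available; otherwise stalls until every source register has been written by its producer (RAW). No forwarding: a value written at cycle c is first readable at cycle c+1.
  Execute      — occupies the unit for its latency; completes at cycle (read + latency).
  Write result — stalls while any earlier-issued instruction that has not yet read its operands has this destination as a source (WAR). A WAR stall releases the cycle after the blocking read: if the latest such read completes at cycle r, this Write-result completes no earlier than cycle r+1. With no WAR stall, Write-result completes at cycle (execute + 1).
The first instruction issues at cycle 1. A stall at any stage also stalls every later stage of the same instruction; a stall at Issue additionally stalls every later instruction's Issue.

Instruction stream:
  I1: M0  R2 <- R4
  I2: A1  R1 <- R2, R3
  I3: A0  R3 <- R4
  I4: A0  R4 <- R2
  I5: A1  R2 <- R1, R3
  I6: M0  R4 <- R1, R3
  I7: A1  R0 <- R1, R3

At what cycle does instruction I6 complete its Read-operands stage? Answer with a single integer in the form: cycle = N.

cycle = 16

c1: I1 dispatched to M0
c2: I1 operands ready; I2 dispatched to A1
c3: I3 dispatched to A0
c4: I3 operands ready
c5: I3 complete
c7: I1 complete
c8: R2←I1
c9: I2 operands ready
c10: R3←I3
c11: I2 complete; I4 dispatched to A0
c12: R1←I2; I4 operands ready
c13: I4 complete; I5 dispatched to A1
c14: R4←I4; I5 operands ready
c15: I6 dispatched to M0
c16: I5 complete; I6 operands ready
c17: R2←I5
c18: I7 dispatched to A1
c19: I7 operands ready
c21: I6 complete; I7 complete
c22: R4←I6; R0←I7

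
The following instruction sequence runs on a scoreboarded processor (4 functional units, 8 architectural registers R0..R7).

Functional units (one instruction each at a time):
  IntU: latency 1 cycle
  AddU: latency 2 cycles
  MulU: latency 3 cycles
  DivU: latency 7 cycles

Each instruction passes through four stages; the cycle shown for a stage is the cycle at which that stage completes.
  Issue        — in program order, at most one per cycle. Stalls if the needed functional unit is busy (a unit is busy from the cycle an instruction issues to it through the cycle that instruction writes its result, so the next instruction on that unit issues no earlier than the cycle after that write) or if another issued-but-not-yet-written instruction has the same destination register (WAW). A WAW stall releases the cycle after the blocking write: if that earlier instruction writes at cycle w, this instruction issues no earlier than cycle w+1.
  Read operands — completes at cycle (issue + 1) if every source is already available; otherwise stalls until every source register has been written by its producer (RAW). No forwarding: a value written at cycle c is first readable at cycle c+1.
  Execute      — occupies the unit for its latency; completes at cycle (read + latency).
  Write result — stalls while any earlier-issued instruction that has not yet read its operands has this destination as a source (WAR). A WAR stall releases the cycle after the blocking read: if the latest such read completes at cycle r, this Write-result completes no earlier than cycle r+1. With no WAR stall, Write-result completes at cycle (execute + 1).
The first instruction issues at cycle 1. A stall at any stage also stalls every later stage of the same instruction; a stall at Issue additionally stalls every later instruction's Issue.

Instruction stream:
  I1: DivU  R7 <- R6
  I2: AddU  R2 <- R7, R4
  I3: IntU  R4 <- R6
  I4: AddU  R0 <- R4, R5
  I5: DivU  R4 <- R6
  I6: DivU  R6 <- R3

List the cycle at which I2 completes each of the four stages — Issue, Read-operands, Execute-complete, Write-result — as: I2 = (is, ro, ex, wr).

cycle 1: I1 dispatched to DivU
cycle 2: I1 operands ready | I2 dispatched to AddU
cycle 3: I3 dispatched to IntU
cycle 4: I3 operands ready
cycle 5: I3 complete
cycle 9: I1 complete
cycle 10: R7←I1
cycle 11: I2 operands ready
cycle 12: R4←I3
cycle 13: I2 complete
cycle 14: R2←I2
cycle 15: I4 dispatched to AddU
cycle 16: I4 operands ready | I5 dispatched to DivU
cycle 17: I5 operands ready
cycle 18: I4 complete
cycle 19: R0←I4
cycle 24: I5 complete
cycle 25: R4←I5
cycle 26: I6 dispatched to DivU
cycle 27: I6 operands ready
cycle 34: I6 complete
cycle 35: R6←I6

I2 = (2, 11, 13, 14)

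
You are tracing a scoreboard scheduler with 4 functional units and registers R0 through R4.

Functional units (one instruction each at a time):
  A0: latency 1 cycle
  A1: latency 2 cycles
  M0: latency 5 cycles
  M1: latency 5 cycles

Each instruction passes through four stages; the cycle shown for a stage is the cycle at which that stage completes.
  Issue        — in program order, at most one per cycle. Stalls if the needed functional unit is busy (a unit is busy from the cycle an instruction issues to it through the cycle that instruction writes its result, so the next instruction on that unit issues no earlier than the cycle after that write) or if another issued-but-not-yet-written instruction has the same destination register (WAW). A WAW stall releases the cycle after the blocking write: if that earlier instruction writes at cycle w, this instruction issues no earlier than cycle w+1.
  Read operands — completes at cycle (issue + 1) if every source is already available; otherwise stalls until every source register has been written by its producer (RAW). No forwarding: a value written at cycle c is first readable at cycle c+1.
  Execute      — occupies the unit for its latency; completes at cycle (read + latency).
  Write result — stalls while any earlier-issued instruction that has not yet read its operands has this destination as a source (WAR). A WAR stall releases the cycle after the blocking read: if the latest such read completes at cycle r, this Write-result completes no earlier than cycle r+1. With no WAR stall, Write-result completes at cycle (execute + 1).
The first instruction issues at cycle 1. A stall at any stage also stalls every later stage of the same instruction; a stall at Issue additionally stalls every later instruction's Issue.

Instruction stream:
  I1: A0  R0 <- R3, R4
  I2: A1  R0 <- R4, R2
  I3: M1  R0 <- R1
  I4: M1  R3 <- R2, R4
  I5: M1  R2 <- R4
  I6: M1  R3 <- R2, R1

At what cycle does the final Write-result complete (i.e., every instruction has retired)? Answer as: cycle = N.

[1] I1 dispatched to A0
[2] I1 operands ready
[3] I1 complete
[4] R0←I1
[5] I2 dispatched to A1
[6] I2 operands ready
[8] I2 complete
[9] R0←I2
[10] I3 dispatched to M1
[11] I3 operands ready
[16] I3 complete
[17] R0←I3
[18] I4 dispatched to M1
[19] I4 operands ready
[24] I4 complete
[25] R3←I4
[26] I5 dispatched to M1
[27] I5 operands ready
[32] I5 complete
[33] R2←I5
[34] I6 dispatched to M1
[35] I6 operands ready
[40] I6 complete
[41] R3←I6

cycle = 41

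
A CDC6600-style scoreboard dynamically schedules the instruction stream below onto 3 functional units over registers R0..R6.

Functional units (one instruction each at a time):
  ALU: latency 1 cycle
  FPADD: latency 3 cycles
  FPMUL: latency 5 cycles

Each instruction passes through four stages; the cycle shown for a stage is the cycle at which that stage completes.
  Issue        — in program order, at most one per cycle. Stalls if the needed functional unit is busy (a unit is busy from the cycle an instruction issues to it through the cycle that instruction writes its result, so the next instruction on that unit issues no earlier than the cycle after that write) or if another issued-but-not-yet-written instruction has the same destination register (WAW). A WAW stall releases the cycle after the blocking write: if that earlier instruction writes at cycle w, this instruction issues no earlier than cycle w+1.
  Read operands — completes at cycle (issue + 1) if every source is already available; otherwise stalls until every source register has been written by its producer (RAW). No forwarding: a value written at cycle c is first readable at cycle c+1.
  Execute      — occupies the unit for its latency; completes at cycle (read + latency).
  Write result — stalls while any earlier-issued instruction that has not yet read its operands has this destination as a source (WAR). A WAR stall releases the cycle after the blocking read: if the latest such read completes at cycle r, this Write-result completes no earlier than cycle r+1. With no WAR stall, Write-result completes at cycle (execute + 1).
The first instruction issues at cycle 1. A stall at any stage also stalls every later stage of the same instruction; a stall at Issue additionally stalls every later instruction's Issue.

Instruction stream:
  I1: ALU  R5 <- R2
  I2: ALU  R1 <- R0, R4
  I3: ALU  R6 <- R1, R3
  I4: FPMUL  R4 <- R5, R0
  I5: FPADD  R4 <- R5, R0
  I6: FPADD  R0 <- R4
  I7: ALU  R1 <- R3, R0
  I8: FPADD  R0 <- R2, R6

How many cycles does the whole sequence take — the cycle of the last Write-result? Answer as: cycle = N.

1) issue 1, read 2, done 3, write 4
2) issue 5, read 6, done 7, write 8  <struct: ALU busy until I1 writes@4>
3) issue 9, read 10, done 11, write 12  <struct: ALU busy until I2 writes@8>
4) issue 10, read 11, done 16, write 17
5) issue 18, read 19, done 22, write 23  <WAW R4: wait I4 write@17>
6) issue 24, read 25, done 28, write 29  <struct: FPADD busy until I5 writes@23>
7) issue 25, read 30, done 31, write 32  <RAW R0: wait I6 write@29>
8) issue 30, read 31, done 34, write 35  <struct: FPADD busy until I6 writes@29>

cycle = 35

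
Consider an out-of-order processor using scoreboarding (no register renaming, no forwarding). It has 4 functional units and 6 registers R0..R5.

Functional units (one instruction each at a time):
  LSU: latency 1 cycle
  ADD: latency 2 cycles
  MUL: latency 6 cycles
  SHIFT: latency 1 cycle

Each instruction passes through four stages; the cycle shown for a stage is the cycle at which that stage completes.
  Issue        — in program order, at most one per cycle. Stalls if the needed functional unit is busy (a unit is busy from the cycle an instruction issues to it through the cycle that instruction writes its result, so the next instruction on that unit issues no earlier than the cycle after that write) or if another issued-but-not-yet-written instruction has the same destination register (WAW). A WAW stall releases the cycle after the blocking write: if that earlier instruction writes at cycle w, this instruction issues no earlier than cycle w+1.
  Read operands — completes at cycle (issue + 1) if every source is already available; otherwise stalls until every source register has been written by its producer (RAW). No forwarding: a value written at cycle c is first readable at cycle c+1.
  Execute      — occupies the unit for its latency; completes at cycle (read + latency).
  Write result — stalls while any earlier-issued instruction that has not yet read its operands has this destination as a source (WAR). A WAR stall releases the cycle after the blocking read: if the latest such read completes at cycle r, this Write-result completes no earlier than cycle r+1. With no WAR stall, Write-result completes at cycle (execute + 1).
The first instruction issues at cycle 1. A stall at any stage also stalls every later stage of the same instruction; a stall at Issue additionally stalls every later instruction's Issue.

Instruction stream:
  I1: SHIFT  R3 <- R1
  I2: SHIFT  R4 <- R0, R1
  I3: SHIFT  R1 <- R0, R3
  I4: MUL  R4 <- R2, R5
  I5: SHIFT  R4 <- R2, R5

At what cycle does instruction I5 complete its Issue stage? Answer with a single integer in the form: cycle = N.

cycle = 19

t=1  I1 dispatched to SHIFT
t=2  I1 operands ready
t=3  I1 complete
t=4  R3←I1
t=5  I2 dispatched to SHIFT
t=6  I2 operands ready
t=7  I2 complete
t=8  R4←I2
t=9  I3 dispatched to SHIFT
t=10  I3 operands ready · I4 dispatched to MUL
t=11  I3 complete · I4 operands ready
t=12  R1←I3
t=17  I4 complete
t=18  R4←I4
t=19  I5 dispatched to SHIFT
t=20  I5 operands ready
t=21  I5 complete
t=22  R4←I5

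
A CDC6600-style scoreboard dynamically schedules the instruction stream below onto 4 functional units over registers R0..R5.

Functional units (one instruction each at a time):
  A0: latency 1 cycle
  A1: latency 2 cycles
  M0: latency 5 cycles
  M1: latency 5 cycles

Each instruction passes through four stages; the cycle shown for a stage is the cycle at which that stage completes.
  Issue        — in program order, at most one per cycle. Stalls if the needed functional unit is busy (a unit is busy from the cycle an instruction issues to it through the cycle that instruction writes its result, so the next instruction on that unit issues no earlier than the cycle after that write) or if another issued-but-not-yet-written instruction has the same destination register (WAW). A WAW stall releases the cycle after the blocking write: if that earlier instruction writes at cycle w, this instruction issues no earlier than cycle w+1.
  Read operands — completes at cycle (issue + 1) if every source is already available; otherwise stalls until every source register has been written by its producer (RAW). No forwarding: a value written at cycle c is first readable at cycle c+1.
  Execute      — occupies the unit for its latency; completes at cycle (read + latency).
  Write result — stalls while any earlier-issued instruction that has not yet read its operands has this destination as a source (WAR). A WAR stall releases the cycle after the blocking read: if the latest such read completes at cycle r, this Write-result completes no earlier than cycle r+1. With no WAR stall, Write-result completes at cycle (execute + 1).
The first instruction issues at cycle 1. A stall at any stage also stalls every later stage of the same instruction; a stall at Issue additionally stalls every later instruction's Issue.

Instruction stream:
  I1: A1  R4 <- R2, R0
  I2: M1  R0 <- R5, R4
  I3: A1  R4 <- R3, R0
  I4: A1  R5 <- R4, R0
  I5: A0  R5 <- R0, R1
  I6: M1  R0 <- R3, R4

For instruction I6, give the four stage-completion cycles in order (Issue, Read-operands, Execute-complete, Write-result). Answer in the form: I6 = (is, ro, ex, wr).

I1: IS=1 RO=2 EX=4 WR=5
I2: IS=2 RO=6 EX=11 WR=12  [RAW R4: wait I1 write@5]
I3: IS=6 RO=13 EX=15 WR=16  [struct: A1 busy until I1 writes@5; RAW R0: wait I2 write@12]
I4: IS=17 RO=18 EX=20 WR=21  [struct: A1 busy until I3 writes@16]
I5: IS=22 RO=23 EX=24 WR=25  [WAW R5: wait I4 write@21]
I6: IS=23 RO=24 EX=29 WR=30

I6 = (23, 24, 29, 30)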